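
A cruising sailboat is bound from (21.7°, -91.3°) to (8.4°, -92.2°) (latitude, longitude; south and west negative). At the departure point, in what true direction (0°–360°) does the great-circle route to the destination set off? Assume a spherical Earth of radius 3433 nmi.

θ = atan2( sin Δλ·cos φ₂ ,  cos φ₁ sin φ₂ − sin φ₁ cos φ₂ cos Δλ )
  = atan2(-0.0155, -0.2300) = 183.86°

183.9°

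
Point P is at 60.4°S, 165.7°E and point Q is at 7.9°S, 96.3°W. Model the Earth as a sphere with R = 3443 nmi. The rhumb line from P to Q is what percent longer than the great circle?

5.4%

Great circle: σ = 1.5194 rad → d_gc = Rσ = 5231.1 nmi
Rhumb: Δφ = +0.9163, Δλ = +1.7104, Δψ = +1.1927, q = Δφ/Δψ = 0.7683 → d_rh = R√(Δφ²+q²Δλ²) = 5515.6 nmi
Excess = (5515.6 − 5231.1) / 5231.1 = 284.5 / 5231.1 = 5.44% ≈ 5.4%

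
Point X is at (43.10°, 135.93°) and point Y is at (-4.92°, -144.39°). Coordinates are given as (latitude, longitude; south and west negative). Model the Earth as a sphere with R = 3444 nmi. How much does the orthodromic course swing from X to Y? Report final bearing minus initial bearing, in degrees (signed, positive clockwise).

+33.3°

Initial bearing θ₁ = atan2(sin Δλ cos φ₂, cos φ₁ sin φ₂ − sin φ₁ cos φ₂ cos Δλ) = 100.66°
Final bearing θ₂ = (initial bearing from the destination back to the start) + 180° = 133.93°
Δθ = θ₂ − θ₁ = +33.3°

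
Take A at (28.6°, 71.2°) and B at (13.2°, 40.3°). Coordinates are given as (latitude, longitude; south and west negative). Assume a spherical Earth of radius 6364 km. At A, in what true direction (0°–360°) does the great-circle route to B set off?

θ = atan2( sin Δλ·cos φ₂ ,  cos φ₁ sin φ₂ − sin φ₁ cos φ₂ cos Δλ )
  = atan2(-0.5000, -0.1994) = 248.26°

248.3°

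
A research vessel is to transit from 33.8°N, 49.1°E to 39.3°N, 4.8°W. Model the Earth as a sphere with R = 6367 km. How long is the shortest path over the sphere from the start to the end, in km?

Haversine: a = sin²(Δφ/2)+cos φ₁ cos φ₂ sin²(Δλ/2) = 0.13439;  σ = 2·atan2(√a,√(1−a))
σ = 43.010° → d = Rσ = 6367·0.75067 = 4780 km

4780 km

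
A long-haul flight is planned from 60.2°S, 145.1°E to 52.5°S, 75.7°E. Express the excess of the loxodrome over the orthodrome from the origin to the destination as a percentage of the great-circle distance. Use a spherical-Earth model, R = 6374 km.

4.6%

Great circle: σ = 0.6520 rad → d_gc = Rσ = 4155.7 km
Rhumb: Δφ = +0.1344, Δλ = -1.2113, Δψ = +0.2435, q = Δφ/Δψ = 0.5518 → d_rh = R√(Δφ²+q²Δλ²) = 4345.6 km
Excess = (4345.6 − 4155.7) / 4155.7 = 189.9 / 4155.7 = 4.57% ≈ 4.6%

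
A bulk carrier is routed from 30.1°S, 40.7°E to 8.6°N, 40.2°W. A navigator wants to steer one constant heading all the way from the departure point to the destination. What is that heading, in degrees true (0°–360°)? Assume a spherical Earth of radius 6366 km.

296.4°

Δψ = ln[tan(π/4+φ₂/2)/tan(π/4+φ₁/2)] = +0.7020
Δλ = -1.4120 rad (taken the short way round)
course = atan2(Δλ, Δψ) = 296.44°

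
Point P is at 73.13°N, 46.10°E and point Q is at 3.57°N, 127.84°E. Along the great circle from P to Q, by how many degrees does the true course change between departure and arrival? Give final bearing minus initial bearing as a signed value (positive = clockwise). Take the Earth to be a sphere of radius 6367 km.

At departure: θ₁ = atan2(sin Δλ cos φ₂, cos φ₁ sin φ₂ − sin φ₁ cos φ₂ cos Δλ) = 96.88°
At arrival: θ₂ = atan2(sin Δλ cos φ₁, −cos φ₂ sin φ₁ + sin φ₂ cos φ₁ cos Δλ) = 163.22°
Δθ = θ₂ − θ₁ = +66.3°

+66.3°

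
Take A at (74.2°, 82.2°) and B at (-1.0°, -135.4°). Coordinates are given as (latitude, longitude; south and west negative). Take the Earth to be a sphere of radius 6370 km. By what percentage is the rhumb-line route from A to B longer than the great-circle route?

Great circle: σ = 1.8054 rad → d_gc = Rσ = 11500.6 km
Rhumb: Δφ = -1.3125, Δλ = +2.4853, Δψ = -1.9925, q = Δφ/Δψ = 0.6587 → d_rh = R√(Δφ²+q²Δλ²) = 13366.3 km
Excess = (13366.3 − 11500.6) / 11500.6 = 1865.7 / 11500.6 = 16.22% ≈ 16.2%

16.2%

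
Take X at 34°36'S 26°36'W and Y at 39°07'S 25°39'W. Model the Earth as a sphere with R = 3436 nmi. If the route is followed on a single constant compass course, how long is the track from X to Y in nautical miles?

275 nmi

Rhumb course C = atan2(Δλ, Δψ) with Δψ = ln[tan(π/4+φ₂/2)/tan(π/4+φ₁/2)] = -0.0986, Δλ = +0.0166 → C = 170.45°
d = R·|Δφ| / |cos C| = 3436·0.07883 / 0.98615 = 275 nmi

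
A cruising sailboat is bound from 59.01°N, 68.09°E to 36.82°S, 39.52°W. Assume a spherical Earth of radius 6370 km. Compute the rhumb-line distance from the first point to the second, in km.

Rhumb course C = atan2(Δλ, Δψ) with Δψ = ln[tan(π/4+φ₂/2)/tan(π/4+φ₁/2)] = -1.9750, Δλ = -1.8781 → C = 223.56°
d = R·|Δφ| / |cos C| = 6370·1.67255 / 0.72465 = 14703 km

14703 km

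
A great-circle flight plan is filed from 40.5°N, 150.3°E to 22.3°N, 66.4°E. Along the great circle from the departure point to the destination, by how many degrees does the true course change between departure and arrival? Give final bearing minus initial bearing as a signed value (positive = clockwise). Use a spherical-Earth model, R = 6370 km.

-50.7°

At departure: θ₁ = atan2(sin Δλ cos φ₂, cos φ₁ sin φ₂ − sin φ₁ cos φ₂ cos Δλ) = 283.72°
At arrival: θ₂ = atan2(sin Δλ cos φ₁, −cos φ₂ sin φ₁ + sin φ₂ cos φ₁ cos Δλ) = 232.98°
Δθ = θ₂ − θ₁ = -50.7°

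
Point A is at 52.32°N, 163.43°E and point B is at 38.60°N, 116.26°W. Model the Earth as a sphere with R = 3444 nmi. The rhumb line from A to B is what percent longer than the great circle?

4.8%

Great circle: σ = 0.9592 rad → d_gc = Rσ = 3303.5 nmi
Rhumb: Δφ = -0.2395, Δλ = +1.4017, Δψ = -0.3439, q = Δφ/Δψ = 0.6962 → d_rh = R√(Δφ²+q²Δλ²) = 3460.7 nmi
Excess = (3460.7 − 3303.5) / 3303.5 = 157.2 / 3303.5 = 4.76% ≈ 4.8%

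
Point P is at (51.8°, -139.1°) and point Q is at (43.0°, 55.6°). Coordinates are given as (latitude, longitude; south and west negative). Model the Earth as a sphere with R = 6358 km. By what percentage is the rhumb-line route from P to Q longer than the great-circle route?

32.6%

Great circle: σ = 1.4722 rad → d_gc = Rσ = 9360.0 km
Rhumb: Δφ = -0.1536, Δλ = -2.8850, Δψ = -0.2277, q = Δφ/Δψ = 0.6746 → d_rh = R√(Δφ²+q²Δλ²) = 12413.2 km
Excess = (12413.2 − 9360.0) / 9360.0 = 3053.2 / 9360.0 = 32.62% ≈ 32.6%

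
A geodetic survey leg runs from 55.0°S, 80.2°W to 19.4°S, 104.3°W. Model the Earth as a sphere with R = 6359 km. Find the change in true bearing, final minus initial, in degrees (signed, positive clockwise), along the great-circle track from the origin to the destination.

+15.4°

Initial bearing θ₁ = atan2(sin Δλ cos φ₂, cos φ₁ sin φ₂ − sin φ₁ cos φ₂ cos Δλ) = 323.20°
Final bearing θ₂ = (initial bearing from the destination back to the start) + 180° = 338.64°
Δθ = θ₂ − θ₁ = +15.4°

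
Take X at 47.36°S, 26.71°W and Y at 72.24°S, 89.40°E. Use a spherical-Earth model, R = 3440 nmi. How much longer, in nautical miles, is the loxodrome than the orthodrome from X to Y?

480 nmi

Great circle: cos σ = sin φ₁ sin φ₂ + cos φ₁ cos φ₂ cos Δλ,  σ = 0.9152 rad → d_gc = 3148.3 nmi
Rhumb line: Δψ = -0.9155, q = Δφ/Δψ = 0.4743, d_rh = R√(Δφ²+q²Δλ²) = 3628.3 nmi
Excess = 3628.3 − 3148.3 = 480.0 ≈ 480 nmi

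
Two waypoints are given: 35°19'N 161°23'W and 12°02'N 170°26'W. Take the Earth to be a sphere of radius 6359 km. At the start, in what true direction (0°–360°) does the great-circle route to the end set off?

201.6°

N = sin Δλ·cos φ₂ = -0.1538;  D = cos φ₁ sin φ₂ − sin φ₁ cos φ₂ cos Δλ = -0.3882
initial course = atan2(N, D) = 201.62°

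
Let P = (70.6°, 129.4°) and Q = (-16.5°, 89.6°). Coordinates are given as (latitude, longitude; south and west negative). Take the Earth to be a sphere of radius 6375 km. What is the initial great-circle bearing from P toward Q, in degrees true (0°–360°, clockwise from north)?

N = sin Δλ·cos φ₂ = -0.6137;  D = cos φ₁ sin φ₂ − sin φ₁ cos φ₂ cos Δλ = -0.7892
initial course = atan2(N, D) = 217.87°

217.9°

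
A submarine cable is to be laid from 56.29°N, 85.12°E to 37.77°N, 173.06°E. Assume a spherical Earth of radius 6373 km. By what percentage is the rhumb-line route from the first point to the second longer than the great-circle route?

6.2%

Great circle: σ = 1.0178 rad → d_gc = Rσ = 6486.2 km
Rhumb: Δφ = -0.3232, Δλ = +1.5348, Δψ = -0.4812, q = Δφ/Δψ = 0.6717 → d_rh = R√(Δφ²+q²Δλ²) = 6885.4 km
Excess = (6885.4 − 6486.2) / 6486.2 = 399.2 / 6486.2 = 6.155% ≈ 6.2%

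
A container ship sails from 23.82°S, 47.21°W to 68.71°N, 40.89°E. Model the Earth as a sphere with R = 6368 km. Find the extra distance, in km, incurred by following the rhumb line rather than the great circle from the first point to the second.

Great circle: cos σ = sin φ₁ sin φ₂ + cos φ₁ cos φ₂ cos Δλ,  σ = 1.9447 rad → d_gc = 12384.1 km
Rhumb line: Δψ = +2.0998, q = Δφ/Δψ = 0.7691, d_rh = R√(Δφ²+q²Δλ²) = 12746.5 km
Excess = 12746.5 − 12384.1 = 362.4 ≈ 362 km

362 km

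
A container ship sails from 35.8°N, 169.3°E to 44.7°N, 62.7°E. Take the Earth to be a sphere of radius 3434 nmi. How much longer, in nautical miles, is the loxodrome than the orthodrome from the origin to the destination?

Great circle: cos σ = sin φ₁ sin φ₂ + cos φ₁ cos φ₂ cos Δλ,  σ = 1.3215 rad → d_gc = 4537.9 nmi
Rhumb line: Δψ = +0.2040, q = Δφ/Δψ = 0.7614, d_rh = R√(Δφ²+q²Δλ²) = 4893.5 nmi
Excess = 4893.5 − 4537.9 = 355.6 ≈ 356 nmi

356 nmi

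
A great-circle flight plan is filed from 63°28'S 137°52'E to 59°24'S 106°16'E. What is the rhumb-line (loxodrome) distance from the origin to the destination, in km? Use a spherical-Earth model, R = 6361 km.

Rhumb course C = atan2(Δλ, Δψ) with Δψ = ln[tan(π/4+φ₂/2)/tan(π/4+φ₁/2)] = +0.1487, Δλ = -0.5515 → C = 285.09°
d = R·|Δφ| / |cos C| = 6361·0.07098 / 0.26028 = 1735 km

1735 km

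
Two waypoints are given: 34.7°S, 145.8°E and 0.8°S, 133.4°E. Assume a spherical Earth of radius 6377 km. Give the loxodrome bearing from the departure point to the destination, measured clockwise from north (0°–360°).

Δψ = ln[tan(π/4+φ₂/2)/tan(π/4+φ₁/2)] = +0.6325
Δλ = -0.2164 rad (taken the short way round)
course = atan2(Δλ, Δψ) = 341.11°

341.1°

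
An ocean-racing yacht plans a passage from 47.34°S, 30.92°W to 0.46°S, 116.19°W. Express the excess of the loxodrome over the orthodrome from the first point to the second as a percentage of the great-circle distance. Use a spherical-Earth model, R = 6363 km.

2.1%

Great circle: σ = 1.5090 rad → d_gc = Rσ = 9601.6 km
Rhumb: Δφ = +0.8182, Δλ = -1.4882, Δψ = +0.9323, q = Δφ/Δψ = 0.8776 → d_rh = R√(Δφ²+q²Δλ²) = 9806.7 km
Excess = (9806.7 − 9601.6) / 9601.6 = 205.1 / 9601.6 = 2.14% ≈ 2.1%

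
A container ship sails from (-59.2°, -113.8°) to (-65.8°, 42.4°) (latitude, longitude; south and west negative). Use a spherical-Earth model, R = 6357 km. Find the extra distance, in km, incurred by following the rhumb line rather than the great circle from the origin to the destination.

2036 km

Great circle: cos σ = sin φ₁ sin φ₂ + cos φ₁ cos φ₂ cos Δλ,  σ = 0.9380 rad → d_gc = 5962.7 km
Rhumb line: Δψ = -0.2506, q = Δφ/Δψ = 0.4596, d_rh = R√(Δφ²+q²Δλ²) = 7998.7 km
Excess = 7998.7 − 5962.7 = 2036.0 ≈ 2036 km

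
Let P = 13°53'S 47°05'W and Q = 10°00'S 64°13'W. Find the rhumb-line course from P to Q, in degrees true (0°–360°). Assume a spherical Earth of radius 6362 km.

283.0°

Δψ = ln[tan(π/4+φ₂/2)/tan(π/4+φ₁/2)] = +0.0693
Δλ = -0.2990 rad (taken the short way round)
course = atan2(Δλ, Δψ) = 283.05°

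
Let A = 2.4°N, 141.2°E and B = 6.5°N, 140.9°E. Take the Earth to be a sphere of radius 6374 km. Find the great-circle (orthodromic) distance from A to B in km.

457 km

Haversine: a = sin²(Δφ/2)+cos φ₁ cos φ₂ sin²(Δλ/2) = 0.00129;  σ = 2·atan2(√a,√(1−a))
σ = 4.111° → d = Rσ = 6374·0.07175 = 457 km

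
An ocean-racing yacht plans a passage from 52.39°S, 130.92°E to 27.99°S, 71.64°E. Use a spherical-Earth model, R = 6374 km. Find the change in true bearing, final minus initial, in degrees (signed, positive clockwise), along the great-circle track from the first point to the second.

+41.2°

Initial bearing θ₁ = atan2(sin Δλ cos φ₂, cos φ₁ sin φ₂ − sin φ₁ cos φ₂ cos Δλ) = 275.34°
Final bearing θ₂ = (initial bearing from the destination back to the start) + 180° = 316.52°
Δθ = θ₂ − θ₁ = +41.2°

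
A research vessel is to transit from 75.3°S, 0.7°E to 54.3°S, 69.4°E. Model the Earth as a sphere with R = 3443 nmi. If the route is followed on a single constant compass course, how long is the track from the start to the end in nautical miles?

Rhumb course C = atan2(Δλ, Δψ) with Δψ = ln[tan(π/4+φ₂/2)/tan(π/4+φ₁/2)] = +0.9149, Δλ = +1.1990 → C = 52.66°
d = R·|Δφ| / |cos C| = 3443·0.36652 / 0.60661 = 2080 nmi

2080 nmi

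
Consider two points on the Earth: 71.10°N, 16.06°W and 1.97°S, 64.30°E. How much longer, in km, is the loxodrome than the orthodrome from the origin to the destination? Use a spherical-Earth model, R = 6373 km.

Great circle: cos σ = sin φ₁ sin φ₂ + cos φ₁ cos φ₂ cos Δλ,  σ = 1.5491 rad → d_gc = 9872.5 km
Rhumb line: Δψ = -1.8275, q = Δφ/Δψ = 0.6979, d_rh = R√(Δφ²+q²Δλ²) = 10245.3 km
Excess = 10245.3 − 9872.5 = 372.8 ≈ 373 km

373 km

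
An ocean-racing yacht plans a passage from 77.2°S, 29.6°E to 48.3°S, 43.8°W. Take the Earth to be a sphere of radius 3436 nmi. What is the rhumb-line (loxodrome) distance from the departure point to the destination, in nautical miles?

2510 nmi

Δψ = ln[tan(π/4+φ₂/2)/tan(π/4+φ₁/2)] = +1.2224;  Δφ = +0.5044 rad,  Δλ = -1.2811 rad
q = Δφ/Δψ = 0.4126
d = R·√(Δφ² + q²Δλ²) = 3436·0.73064 = 2510 nmi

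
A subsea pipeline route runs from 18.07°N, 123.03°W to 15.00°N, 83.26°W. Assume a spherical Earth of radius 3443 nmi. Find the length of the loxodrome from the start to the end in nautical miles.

Δψ = ln[tan(π/4+φ₂/2)/tan(π/4+φ₁/2)] = -0.0559;  Δφ = -0.0536 rad,  Δλ = +0.6941 rad
q = Δφ/Δψ = 0.9585
d = R·√(Δφ² + q²Δλ²) = 3443·0.66747 = 2298 nmi

2298 nmi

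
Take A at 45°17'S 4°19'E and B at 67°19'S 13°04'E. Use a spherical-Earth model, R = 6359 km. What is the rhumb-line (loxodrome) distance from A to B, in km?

Δψ = ln[tan(π/4+φ₂/2)/tan(π/4+φ₁/2)] = -0.7182;  Δφ = -0.3846 rad,  Δλ = +0.1527 rad
q = Δφ/Δψ = 0.5355
d = R·√(Δφ² + q²Δλ²) = 6359·0.39315 = 2500 km

2500 km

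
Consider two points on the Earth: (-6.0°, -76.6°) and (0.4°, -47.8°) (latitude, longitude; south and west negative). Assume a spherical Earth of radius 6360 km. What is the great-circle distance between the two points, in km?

3269 km

Haversine: a = sin²(Δφ/2)+cos φ₁ cos φ₂ sin²(Δλ/2) = 0.06462;  σ = 2·atan2(√a,√(1−a))
σ = 29.453° → d = Rσ = 6360·0.51406 = 3269 km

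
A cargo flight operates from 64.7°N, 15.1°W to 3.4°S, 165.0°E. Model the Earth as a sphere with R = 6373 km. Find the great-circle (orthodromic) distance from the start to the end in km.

13203 km

Haversine: a = sin²(Δφ/2)+cos φ₁ cos φ₂ sin²(Δλ/2) = 0.74011;  σ = 2·atan2(√a,√(1−a))
σ = 118.700° → d = Rσ = 6373·2.07171 = 13203 km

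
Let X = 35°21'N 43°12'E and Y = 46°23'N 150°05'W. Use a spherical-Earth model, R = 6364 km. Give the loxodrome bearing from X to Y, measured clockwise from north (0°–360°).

85.0°

Δψ = ln[tan(π/4+φ₂/2)/tan(π/4+φ₁/2)] = +0.2556
Δλ = +2.9098 rad (taken the short way round)
course = atan2(Δλ, Δψ) = 84.98°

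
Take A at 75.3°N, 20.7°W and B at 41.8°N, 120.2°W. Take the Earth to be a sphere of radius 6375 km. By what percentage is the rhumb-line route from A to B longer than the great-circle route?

Great circle: σ = 0.9103 rad → d_gc = Rσ = 5803.3 km
Rhumb: Δφ = -0.5847, Δλ = -1.7366, Δψ = -1.2435, q = Δφ/Δψ = 0.4702 → d_rh = R√(Δφ²+q²Δλ²) = 6402.2 km
Excess = (6402.2 − 5803.3) / 5803.3 = 598.9 / 5803.3 = 10.32% ≈ 10.3%

10.3%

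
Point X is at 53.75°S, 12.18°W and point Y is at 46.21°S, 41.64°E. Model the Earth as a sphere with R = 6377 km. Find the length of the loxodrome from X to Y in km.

Δψ = ln[tan(π/4+φ₂/2)/tan(π/4+φ₁/2)] = +0.2052;  Δφ = +0.1316 rad,  Δλ = +0.9393 rad
q = Δφ/Δψ = 0.6413
d = R·√(Δφ² + q²Δλ²) = 6377·0.61658 = 3932 km

3932 km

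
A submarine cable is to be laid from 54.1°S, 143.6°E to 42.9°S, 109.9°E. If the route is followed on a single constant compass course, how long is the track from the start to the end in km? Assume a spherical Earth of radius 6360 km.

2760 km

Δψ = ln[tan(π/4+φ₂/2)/tan(π/4+φ₁/2)] = +0.2967;  Δφ = +0.1955 rad,  Δλ = -0.5882 rad
q = Δφ/Δψ = 0.6589
d = R·√(Δφ² + q²Δλ²) = 6360·0.43403 = 2760 km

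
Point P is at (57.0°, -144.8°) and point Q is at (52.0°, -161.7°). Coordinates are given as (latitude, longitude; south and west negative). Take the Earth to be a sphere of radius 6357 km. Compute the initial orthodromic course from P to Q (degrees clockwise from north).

250.1°

θ = atan2( sin Δλ·cos φ₂ ,  cos φ₁ sin φ₂ − sin φ₁ cos φ₂ cos Δλ )
  = atan2(-0.1790, -0.0649) = 250.08°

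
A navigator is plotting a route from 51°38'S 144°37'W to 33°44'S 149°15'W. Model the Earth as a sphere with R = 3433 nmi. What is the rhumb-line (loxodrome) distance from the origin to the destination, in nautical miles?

1091 nmi

Rhumb course C = atan2(Δλ, Δψ) with Δψ = ln[tan(π/4+φ₂/2)/tan(π/4+φ₁/2)] = +0.4298, Δλ = -0.0809 → C = 349.34°
d = R·|Δφ| / |cos C| = 3433·0.31241 / 0.98275 = 1091 nmi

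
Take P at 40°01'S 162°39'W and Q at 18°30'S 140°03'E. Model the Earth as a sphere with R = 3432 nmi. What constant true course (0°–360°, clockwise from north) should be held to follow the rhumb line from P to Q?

Δψ = ln[tan(π/4+φ₂/2)/tan(π/4+φ₁/2)] = +0.4346
Δλ = -1.0001 rad (taken the short way round)
course = atan2(Δλ, Δψ) = 293.49°

293.5°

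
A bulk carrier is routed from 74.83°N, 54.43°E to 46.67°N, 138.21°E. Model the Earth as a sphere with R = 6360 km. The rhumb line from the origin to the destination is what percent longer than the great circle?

Great circle: σ = 0.7648 rad → d_gc = Rσ = 4864.1 km
Rhumb: Δφ = -0.4915, Δλ = +1.4622, Δψ = -1.0930, q = Δφ/Δψ = 0.4497 → d_rh = R√(Δφ²+q²Δλ²) = 5221.0 km
Excess = (5221.0 − 4864.1) / 4864.1 = 356.9 / 4864.1 = 7.34% ≈ 7.3%

7.3%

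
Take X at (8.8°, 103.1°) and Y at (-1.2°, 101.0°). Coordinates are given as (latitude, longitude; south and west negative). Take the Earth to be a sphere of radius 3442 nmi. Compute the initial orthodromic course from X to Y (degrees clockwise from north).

191.9°

N = sin Δλ·cos φ₂ = -0.0366;  D = cos φ₁ sin φ₂ − sin φ₁ cos φ₂ cos Δλ = -0.1735
initial course = atan2(N, D) = 191.92°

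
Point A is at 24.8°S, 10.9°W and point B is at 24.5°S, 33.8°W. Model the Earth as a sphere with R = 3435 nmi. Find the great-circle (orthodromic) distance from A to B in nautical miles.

cos σ = sin φ₁ sin φ₂ + cos φ₁ cos φ₂ cos Δλ
      = sin(-24.80°)sin(-24.50°) + cos(-24.80°)cos(-24.50°)cos(-22.90°) = 0.9349
σ = 20.791° → d = Rσ = 3435·0.36287 = 1246 nmi

1246 nmi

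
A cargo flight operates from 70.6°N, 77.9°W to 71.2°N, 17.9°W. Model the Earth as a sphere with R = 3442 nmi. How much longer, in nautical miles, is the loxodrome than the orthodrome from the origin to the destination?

Great circle: cos σ = sin φ₁ sin φ₂ + cos φ₁ cos φ₂ cos Δλ,  σ = 0.3288 rad → d_gc = 1131.8 nmi
Rhumb line: Δψ = +0.0320, q = Δφ/Δψ = 0.3272, d_rh = R√(Δφ²+q²Δλ²) = 1179.9 nmi
Excess = 1179.9 − 1131.8 = 48.1 ≈ 48 nmi

48 nmi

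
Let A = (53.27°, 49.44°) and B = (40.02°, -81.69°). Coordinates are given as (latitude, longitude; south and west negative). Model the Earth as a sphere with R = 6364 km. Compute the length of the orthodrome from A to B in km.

8623 km

cos σ = sin φ₁ sin φ₂ + cos φ₁ cos φ₂ cos Δλ
      = sin(53.27°)sin(40.02°) + cos(53.27°)cos(40.02°)cos(-131.13°) = 0.2141
σ = 77.636° → d = Rσ = 6364·1.35500 = 8623 km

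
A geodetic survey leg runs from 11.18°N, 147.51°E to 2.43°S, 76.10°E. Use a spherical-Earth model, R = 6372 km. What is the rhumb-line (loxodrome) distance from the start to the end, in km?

Δψ = ln[tan(π/4+φ₂/2)/tan(π/4+φ₁/2)] = -0.2388;  Δφ = -0.2375 rad,  Δλ = -1.2463 rad
q = Δφ/Δψ = 0.9947
d = R·√(Δφ² + q²Δλ²) = 6372·1.26230 = 8043 km

8043 km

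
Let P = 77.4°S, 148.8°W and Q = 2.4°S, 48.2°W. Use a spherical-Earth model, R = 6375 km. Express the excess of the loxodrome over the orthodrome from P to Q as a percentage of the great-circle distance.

7.4%

Great circle: σ = 1.5700 rad → d_gc = Rσ = 10008.9 km
Rhumb: Δφ = +1.3090, Δλ = +1.7558, Δψ = +2.1617, q = Δφ/Δψ = 0.6055 → d_rh = R√(Δφ²+q²Δλ²) = 10750.6 km
Excess = (10750.6 − 10008.9) / 10008.9 = 741.7 / 10008.9 = 7.41% ≈ 7.4%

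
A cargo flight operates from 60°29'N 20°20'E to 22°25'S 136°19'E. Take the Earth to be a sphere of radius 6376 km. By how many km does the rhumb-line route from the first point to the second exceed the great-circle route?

Great circle: cos σ = sin φ₁ sin φ₂ + cos φ₁ cos φ₂ cos Δλ,  σ = 2.1310 rad → d_gc = 13587.4 km
Rhumb line: Δψ = -1.7356, q = Δφ/Δψ = 0.8337, d_rh = R√(Δφ²+q²Δλ²) = 14173.3 km
Excess = 14173.3 − 13587.4 = 585.9 ≈ 586 km

586 km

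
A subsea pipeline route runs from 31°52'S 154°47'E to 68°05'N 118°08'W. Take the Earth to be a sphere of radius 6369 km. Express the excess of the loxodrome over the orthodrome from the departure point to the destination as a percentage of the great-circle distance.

2.3%

Great circle: σ = 2.0642 rad → d_gc = Rσ = 13147.1 km
Rhumb: Δφ = +1.7445, Δλ = +1.5199, Δψ = +2.2291, q = Δφ/Δψ = 0.7826 → d_rh = R√(Δφ²+q²Δλ²) = 13447.3 km
Excess = (13447.3 − 13147.1) / 13147.1 = 300.2 / 13147.1 = 2.28% ≈ 2.3%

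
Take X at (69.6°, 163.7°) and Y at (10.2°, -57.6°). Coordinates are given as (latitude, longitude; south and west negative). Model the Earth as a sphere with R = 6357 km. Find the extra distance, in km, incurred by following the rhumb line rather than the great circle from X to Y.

Great circle: cos σ = sin φ₁ sin φ₂ + cos φ₁ cos φ₂ cos Δλ,  σ = 1.6627 rad → d_gc = 10569.6 km
Rhumb line: Δψ = -1.5362, q = Δφ/Δψ = 0.6749, d_rh = R√(Δφ²+q²Δλ²) = 12299.9 km
Excess = 12299.9 − 10569.6 = 1730.3 ≈ 1730 km

1730 km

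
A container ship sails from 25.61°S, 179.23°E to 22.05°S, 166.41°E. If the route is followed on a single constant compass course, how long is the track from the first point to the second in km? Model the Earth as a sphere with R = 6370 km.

Δψ = ln[tan(π/4+φ₂/2)/tan(π/4+φ₁/2)] = +0.0679;  Δφ = +0.0621 rad,  Δλ = -0.2238 rad
q = Δφ/Δψ = 0.9145
d = R·√(Δφ² + q²Δλ²) = 6370·0.21386 = 1362 km

1362 km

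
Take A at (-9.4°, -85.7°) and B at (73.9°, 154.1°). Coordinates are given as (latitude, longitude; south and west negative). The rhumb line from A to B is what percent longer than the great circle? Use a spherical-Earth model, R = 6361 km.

Great circle: σ = 1.8698 rad → d_gc = Rσ = 11893.6 km
Rhumb: Δφ = +1.4539, Δλ = -2.0979, Δψ = +2.1207, q = Δφ/Δψ = 0.6855 → d_rh = R√(Δφ²+q²Δλ²) = 13008.3 km
Excess = (13008.3 − 11893.6) / 11893.6 = 1114.7 / 11893.6 = 9.37% ≈ 9.4%

9.4%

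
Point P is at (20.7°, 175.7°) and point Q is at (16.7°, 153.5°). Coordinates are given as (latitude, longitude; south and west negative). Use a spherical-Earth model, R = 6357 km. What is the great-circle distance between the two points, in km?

2373 km

cos σ = sin φ₁ sin φ₂ + cos φ₁ cos φ₂ cos Δλ
      = sin(20.70°)sin(16.70°) + cos(20.70°)cos(16.70°)cos(-22.20°) = 0.9311
σ = 21.386° → d = Rσ = 6357·0.37326 = 2373 km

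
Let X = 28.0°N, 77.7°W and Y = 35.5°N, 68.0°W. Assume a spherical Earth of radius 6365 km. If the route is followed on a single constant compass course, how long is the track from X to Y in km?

Rhumb course C = atan2(Δλ, Δψ) with Δψ = ln[tan(π/4+φ₂/2)/tan(π/4+φ₁/2)] = +0.1541, Δλ = +0.1693 → C = 47.68°
d = R·|Δφ| / |cos C| = 6365·0.13090 / 0.67321 = 1238 km

1238 km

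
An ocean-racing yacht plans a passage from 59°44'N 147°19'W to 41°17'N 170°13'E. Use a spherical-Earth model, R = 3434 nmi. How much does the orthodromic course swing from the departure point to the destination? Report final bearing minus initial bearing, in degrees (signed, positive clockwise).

-33.8°

Initial bearing θ₁ = atan2(sin Δλ cos φ₂, cos φ₁ sin φ₂ − sin φ₁ cos φ₂ cos Δλ) = 253.92°
Final bearing θ₂ = (initial bearing from the destination back to the start) + 180° = 220.13°
Δθ = θ₂ − θ₁ = -33.8°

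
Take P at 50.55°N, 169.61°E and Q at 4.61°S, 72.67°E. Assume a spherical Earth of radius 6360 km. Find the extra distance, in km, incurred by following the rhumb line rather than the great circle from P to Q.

Great circle: cos σ = sin φ₁ sin φ₂ + cos φ₁ cos φ₂ cos Δλ,  σ = 1.7098 rad → d_gc = 10874.5 km
Rhumb line: Δψ = -1.1063, q = Δφ/Δψ = 0.8703, d_rh = R√(Δφ²+q²Δλ²) = 11188.6 km
Excess = 11188.6 − 10874.5 = 314.1 ≈ 314 km

314 km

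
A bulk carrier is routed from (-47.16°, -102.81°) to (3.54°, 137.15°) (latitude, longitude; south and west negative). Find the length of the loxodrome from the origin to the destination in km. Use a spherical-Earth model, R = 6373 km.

Rhumb course C = atan2(Δλ, Δψ) with Δψ = ln[tan(π/4+φ₂/2)/tan(π/4+φ₁/2)] = +0.9976, Δλ = -2.0951 → C = 295.46°
d = R·|Δφ| / |cos C| = 6373·0.88488 / 0.42990 = 13118 km

13118 km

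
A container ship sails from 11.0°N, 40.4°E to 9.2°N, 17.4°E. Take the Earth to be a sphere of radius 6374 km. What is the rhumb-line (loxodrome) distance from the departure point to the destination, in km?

2527 km

Δψ = ln[tan(π/4+φ₂/2)/tan(π/4+φ₁/2)] = -0.0319;  Δφ = -0.0314 rad,  Δλ = -0.4014 rad
q = Δφ/Δψ = 0.9845
d = R·√(Δφ² + q²Δλ²) = 6374·0.39643 = 2527 km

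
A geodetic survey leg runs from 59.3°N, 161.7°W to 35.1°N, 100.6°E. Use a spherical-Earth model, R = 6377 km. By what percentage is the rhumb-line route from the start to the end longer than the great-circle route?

Great circle: σ = 1.1169 rad → d_gc = Rσ = 7122.6 km
Rhumb: Δφ = -0.4224, Δλ = -1.7052, Δψ = -0.6378, q = Δφ/Δψ = 0.6622 → d_rh = R√(Δφ²+q²Δλ²) = 7688.2 km
Excess = (7688.2 − 7122.6) / 7122.6 = 565.6 / 7122.6 = 7.94% ≈ 7.9%

7.9%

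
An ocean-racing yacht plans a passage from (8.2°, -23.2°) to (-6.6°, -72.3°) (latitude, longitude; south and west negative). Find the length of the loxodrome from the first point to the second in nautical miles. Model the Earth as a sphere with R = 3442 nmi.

Rhumb course C = atan2(Δλ, Δψ) with Δψ = ln[tan(π/4+φ₂/2)/tan(π/4+φ₁/2)] = -0.2591, Δλ = -0.8570 → C = 253.18°
d = R·|Δφ| / |cos C| = 3442·0.25831 / 0.28936 = 3073 nmi

3073 nmi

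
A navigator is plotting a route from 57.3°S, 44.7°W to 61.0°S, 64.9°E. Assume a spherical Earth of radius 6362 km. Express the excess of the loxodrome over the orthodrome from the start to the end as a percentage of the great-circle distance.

Great circle: σ = 0.8657 rad → d_gc = Rσ = 5507.3 km
Rhumb: Δφ = -0.0646, Δλ = +1.9129, Δψ = -0.1261, q = Δφ/Δψ = 0.5122 → d_rh = R√(Δφ²+q²Δλ²) = 6246.9 km
Excess = (6246.9 − 5507.3) / 5507.3 = 739.6 / 5507.3 = 13.43% ≈ 13.4%

13.4%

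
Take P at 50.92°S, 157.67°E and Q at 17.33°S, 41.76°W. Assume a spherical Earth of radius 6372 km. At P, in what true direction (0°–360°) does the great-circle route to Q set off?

160.3°

N = sin Δλ·cos φ₂ = +0.3176;  D = cos φ₁ sin φ₂ − sin φ₁ cos φ₂ cos Δλ = -0.8866
initial course = atan2(N, D) = 160.29°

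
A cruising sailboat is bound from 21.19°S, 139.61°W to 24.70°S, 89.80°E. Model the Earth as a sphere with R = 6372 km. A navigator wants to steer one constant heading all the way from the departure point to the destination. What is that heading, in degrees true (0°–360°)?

268.3°

Meridional parts: M(φ₁)=-0.3786, M(φ₂)=-0.4451 → ΔM = -0.0665;  Δλ = -2.2792 rad
tan C = Δλ / ΔM = +34.2542 → C = 268.33°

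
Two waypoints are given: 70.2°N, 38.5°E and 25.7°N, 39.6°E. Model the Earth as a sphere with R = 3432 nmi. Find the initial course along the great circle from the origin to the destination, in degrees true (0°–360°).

θ = atan2( sin Δλ·cos φ₂ ,  cos φ₁ sin φ₂ − sin φ₁ cos φ₂ cos Δλ )
  = atan2(+0.0173, -0.7008) = 178.59°

178.6°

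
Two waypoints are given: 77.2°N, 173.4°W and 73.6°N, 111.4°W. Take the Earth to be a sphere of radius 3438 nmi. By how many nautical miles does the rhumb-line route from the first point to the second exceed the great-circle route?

43 nmi

Great circle: cos σ = sin φ₁ sin φ₂ + cos φ₁ cos φ₂ cos Δλ,  σ = 0.2660 rad → d_gc = 914.4 nmi
Rhumb line: Δψ = -0.2505, q = Δφ/Δψ = 0.2508, d_rh = R√(Δφ²+q²Δλ²) = 957.7 nmi
Excess = 957.7 − 914.4 = 43.3 ≈ 43 nmi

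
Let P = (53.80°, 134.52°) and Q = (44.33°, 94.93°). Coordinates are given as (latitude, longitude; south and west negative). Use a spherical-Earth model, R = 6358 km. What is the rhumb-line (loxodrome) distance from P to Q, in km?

3053 km

Rhumb course C = atan2(Δλ, Δψ) with Δψ = ln[tan(π/4+φ₂/2)/tan(π/4+φ₁/2)] = -0.2533, Δλ = -0.6910 → C = 249.87°
d = R·|Δφ| / |cos C| = 6358·0.16528 / 0.34421 = 3053 km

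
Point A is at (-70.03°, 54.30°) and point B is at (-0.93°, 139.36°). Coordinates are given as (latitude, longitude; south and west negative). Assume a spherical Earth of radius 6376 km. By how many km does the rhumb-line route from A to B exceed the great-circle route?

Great circle: cos σ = sin φ₁ sin φ₂ + cos φ₁ cos φ₂ cos Δλ,  σ = 1.5261 rad → d_gc = 9730.54 km
Rhumb line: Δψ = +1.7207, q = Δφ/Δψ = 0.7009, d_rh = R√(Δφ²+q²Δλ²) = 10156.00 km
Excess = 10156.00 − 9730.54 = 425.46 ≈ 425 km

425 km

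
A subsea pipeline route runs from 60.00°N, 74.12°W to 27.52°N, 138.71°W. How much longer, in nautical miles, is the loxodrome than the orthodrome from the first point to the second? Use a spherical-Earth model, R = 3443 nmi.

Great circle: cos σ = sin φ₁ sin φ₂ + cos φ₁ cos φ₂ cos Δλ,  σ = 0.9392 rad → d_gc = 3233.7 nmi
Rhumb line: Δψ = -0.8170, q = Δφ/Δψ = 0.6938, d_rh = R√(Δφ²+q²Δλ²) = 3325.9 nmi
Excess = 3325.9 − 3233.7 = 92.2 ≈ 92 nmi

92 nmi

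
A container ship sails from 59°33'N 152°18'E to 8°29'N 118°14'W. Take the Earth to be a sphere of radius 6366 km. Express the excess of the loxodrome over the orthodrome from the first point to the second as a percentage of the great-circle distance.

4.3%

Great circle: σ = 1.4386 rad → d_gc = Rσ = 9157.9 km
Rhumb: Δφ = -0.8913, Δλ = +1.5615, Δψ = -1.1527, q = Δφ/Δψ = 0.7732 → d_rh = R√(Δφ²+q²Δλ²) = 9553.2 km
Excess = (9553.2 − 9157.9) / 9157.9 = 395.3 / 9157.9 = 4.32% ≈ 4.3%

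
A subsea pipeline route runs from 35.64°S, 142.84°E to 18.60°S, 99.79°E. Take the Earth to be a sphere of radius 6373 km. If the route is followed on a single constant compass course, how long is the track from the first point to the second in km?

4642 km

Δψ = ln[tan(π/4+φ₂/2)/tan(π/4+φ₁/2)] = +0.3360;  Δφ = +0.2974 rad,  Δλ = -0.7514 rad
q = Δφ/Δψ = 0.8850
d = R·√(Δφ² + q²Δλ²) = 6373·0.72846 = 4642 km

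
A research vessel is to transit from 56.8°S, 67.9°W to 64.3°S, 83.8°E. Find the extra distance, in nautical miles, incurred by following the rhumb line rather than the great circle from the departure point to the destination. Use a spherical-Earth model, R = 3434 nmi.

Great circle: cos σ = sin φ₁ sin φ₂ + cos φ₁ cos φ₂ cos Δλ,  σ = 0.9945 rad → d_gc = 3415.14 nmi
Rhumb line: Δψ = -0.2676, q = Δφ/Δψ = 0.4891, d_rh = R√(Δφ²+q²Δλ²) = 4469.59 nmi
Excess = 4469.59 − 3415.14 = 1054.45 ≈ 1054 nmi

1054 nmi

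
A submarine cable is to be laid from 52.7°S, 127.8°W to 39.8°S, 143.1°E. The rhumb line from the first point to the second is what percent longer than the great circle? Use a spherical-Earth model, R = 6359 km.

6.2%

Great circle: σ = 1.0280 rad → d_gc = Rσ = 6537.3 km
Rhumb: Δφ = +0.2251, Δλ = -1.5551, Δψ = +0.3278, q = Δφ/Δψ = 0.6868 → d_rh = R√(Δφ²+q²Δλ²) = 6941.3 km
Excess = (6941.3 − 6537.3) / 6537.3 = 404.0 / 6537.3 = 6.18% ≈ 6.2%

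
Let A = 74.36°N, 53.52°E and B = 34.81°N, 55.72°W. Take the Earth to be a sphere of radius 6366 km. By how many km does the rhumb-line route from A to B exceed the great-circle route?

820 km

Great circle: cos σ = sin φ₁ sin φ₂ + cos φ₁ cos φ₂ cos Δλ,  σ = 1.0738 rad → d_gc = 6835.9 km
Rhumb line: Δψ = -1.3365, q = Δφ/Δψ = 0.5165, d_rh = R√(Δφ²+q²Δλ²) = 7655.5 km
Excess = 7655.5 − 6835.9 = 819.6 ≈ 820 km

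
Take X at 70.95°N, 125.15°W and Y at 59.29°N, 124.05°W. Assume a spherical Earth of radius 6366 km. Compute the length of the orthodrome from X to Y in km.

cos σ = sin φ₁ sin φ₂ + cos φ₁ cos φ₂ cos Δλ
      = sin(70.95°)sin(59.29°) + cos(70.95°)cos(59.29°)cos(1.10°) = 0.9793
σ = 11.669° → d = Rσ = 6366·0.20366 = 1296 km

1296 km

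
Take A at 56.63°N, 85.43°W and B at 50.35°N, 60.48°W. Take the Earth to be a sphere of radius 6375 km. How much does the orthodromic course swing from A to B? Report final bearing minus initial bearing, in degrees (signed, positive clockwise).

+20.2°

Initial bearing θ₁ = atan2(sin Δλ cos φ₂, cos φ₁ sin φ₂ − sin φ₁ cos φ₂ cos Δλ) = 102.50°
Final bearing θ₂ = (initial bearing from the destination back to the start) + 180° = 122.69°
Δθ = θ₂ − θ₁ = +20.2°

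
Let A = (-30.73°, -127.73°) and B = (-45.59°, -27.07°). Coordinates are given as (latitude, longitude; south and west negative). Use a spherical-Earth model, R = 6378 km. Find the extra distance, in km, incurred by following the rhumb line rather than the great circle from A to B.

Great circle: cos σ = sin φ₁ sin φ₂ + cos φ₁ cos φ₂ cos Δλ,  σ = 1.3142 rad → d_gc = 8382.2 km
Rhumb line: Δψ = -0.3319, q = Δφ/Δψ = 0.7813, d_rh = R√(Δφ²+q²Δλ²) = 8909.9 km
Excess = 8909.9 − 8382.2 = 527.7 ≈ 528 km

528 km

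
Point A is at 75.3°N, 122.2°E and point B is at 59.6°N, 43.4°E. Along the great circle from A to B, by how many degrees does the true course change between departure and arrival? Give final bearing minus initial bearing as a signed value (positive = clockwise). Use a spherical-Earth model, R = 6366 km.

At departure: θ₁ = atan2(sin Δλ cos φ₂, cos φ₁ sin φ₂ − sin φ₁ cos φ₂ cos Δλ) = 284.00°
At arrival: θ₂ = atan2(sin Δλ cos φ₁, −cos φ₂ sin φ₁ + sin φ₂ cos φ₁ cos Δλ) = 209.11°
Δθ = θ₂ − θ₁ = -74.9°

-74.9°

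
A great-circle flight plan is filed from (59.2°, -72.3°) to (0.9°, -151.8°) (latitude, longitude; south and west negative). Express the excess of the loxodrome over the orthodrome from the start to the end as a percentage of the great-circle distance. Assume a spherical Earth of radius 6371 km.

2.8%

Great circle: σ = 1.4638 rad → d_gc = Rσ = 9325.9 km
Rhumb: Δφ = -1.0175, Δλ = -1.3875, Δψ = -1.2737, q = Δφ/Δψ = 0.7989 → d_rh = R√(Δφ²+q²Δλ²) = 9586.5 km
Excess = (9586.5 − 9325.9) / 9325.9 = 260.6 / 9325.9 = 2.79% ≈ 2.8%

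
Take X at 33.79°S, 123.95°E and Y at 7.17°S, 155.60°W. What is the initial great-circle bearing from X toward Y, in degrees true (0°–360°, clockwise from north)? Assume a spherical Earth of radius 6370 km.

90.7°

N = sin Δλ·cos φ₂ = +0.9784;  D = cos φ₁ sin φ₂ − sin φ₁ cos φ₂ cos Δλ = -0.0122
initial course = atan2(N, D) = 90.71°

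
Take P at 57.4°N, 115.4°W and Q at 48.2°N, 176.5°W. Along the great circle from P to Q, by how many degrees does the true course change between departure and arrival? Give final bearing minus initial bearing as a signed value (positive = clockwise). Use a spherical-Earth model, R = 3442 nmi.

-50.5°

At departure: θ₁ = atan2(sin Δλ cos φ₂, cos φ₁ sin φ₂ − sin φ₁ cos φ₂ cos Δλ) = 282.58°
At arrival: θ₂ = atan2(sin Δλ cos φ₁, −cos φ₂ sin φ₁ + sin φ₂ cos φ₁ cos Δλ) = 232.08°
Δθ = θ₂ − θ₁ = -50.5°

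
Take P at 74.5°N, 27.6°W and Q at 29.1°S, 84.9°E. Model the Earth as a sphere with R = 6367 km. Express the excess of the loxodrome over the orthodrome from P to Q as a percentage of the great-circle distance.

Great circle: σ = 2.1628 rad → d_gc = Rσ = 13770.4 km
Rhumb: Δφ = -1.8082, Δλ = +1.9635, Δψ = -2.5257, q = Δφ/Δψ = 0.7159 → d_rh = R√(Δφ²+q²Δλ²) = 14582.3 km
Excess = (14582.3 − 13770.4) / 13770.4 = 811.9 / 13770.4 = 5.90% ≈ 5.9%

5.9%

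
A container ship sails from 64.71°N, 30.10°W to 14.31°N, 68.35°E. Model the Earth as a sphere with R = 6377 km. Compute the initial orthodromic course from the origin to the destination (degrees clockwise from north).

76.3°

θ = atan2( sin Δλ·cos φ₂ ,  cos φ₁ sin φ₂ − sin φ₁ cos φ₂ cos Δλ )
  = atan2(+0.9585, +0.2343) = 76.26°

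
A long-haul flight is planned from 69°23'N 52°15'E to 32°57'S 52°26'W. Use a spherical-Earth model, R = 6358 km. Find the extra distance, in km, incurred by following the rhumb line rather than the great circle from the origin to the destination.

Great circle: cos σ = sin φ₁ sin φ₂ + cos φ₁ cos φ₂ cos Δλ,  σ = 2.1944 rad → d_gc = 13952.04 km
Rhumb line: Δψ = -2.3141, q = Δφ/Δψ = 0.7718, d_rh = R√(Δφ²+q²Δλ²) = 14468.53 km
Excess = 14468.53 − 13952.04 = 516.49 ≈ 516 km

516 km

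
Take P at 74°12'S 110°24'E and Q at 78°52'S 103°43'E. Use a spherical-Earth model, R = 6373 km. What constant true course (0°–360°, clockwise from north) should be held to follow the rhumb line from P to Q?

198.3°

Meridional parts: M(φ₁)=-1.9750, M(φ₂)=-2.3283 → ΔM = -0.3533;  Δλ = -0.1166 rad
tan C = Δλ / ΔM = +0.3302 → C = 198.27°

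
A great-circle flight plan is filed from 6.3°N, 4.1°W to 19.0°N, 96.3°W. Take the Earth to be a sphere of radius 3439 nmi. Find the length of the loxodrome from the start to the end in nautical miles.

Δψ = ln[tan(π/4+φ₂/2)/tan(π/4+φ₁/2)] = +0.2277;  Δφ = +0.2217 rad,  Δλ = -1.6092 rad
q = Δφ/Δψ = 0.9735
d = R·√(Δφ² + q²Δλ²) = 3439·1.58219 = 5441 nmi

5441 nmi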